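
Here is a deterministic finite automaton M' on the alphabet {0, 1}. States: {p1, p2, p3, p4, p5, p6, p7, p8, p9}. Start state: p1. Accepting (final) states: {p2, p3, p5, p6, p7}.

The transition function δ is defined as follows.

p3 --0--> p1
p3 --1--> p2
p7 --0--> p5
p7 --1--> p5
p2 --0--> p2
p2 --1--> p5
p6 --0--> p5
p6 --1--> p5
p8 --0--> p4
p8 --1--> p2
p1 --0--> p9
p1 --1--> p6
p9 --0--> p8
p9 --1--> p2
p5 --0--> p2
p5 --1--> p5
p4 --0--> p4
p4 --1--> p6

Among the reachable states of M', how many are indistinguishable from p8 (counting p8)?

Reachable states from the start: {p1,p2,p4,p5,p6,p8,p9}. Unreachable: {p3,p7} — drop them.
P0 = {p2,p5,p6} | {p1,p4,p8,p9}.
Stable partition: {p2,p5,p6} | {p1,p4,p8,p9} — 2 equivalence classes.
The equivalence class containing p8 is {p1,p4,p8,p9}, of size 4.

4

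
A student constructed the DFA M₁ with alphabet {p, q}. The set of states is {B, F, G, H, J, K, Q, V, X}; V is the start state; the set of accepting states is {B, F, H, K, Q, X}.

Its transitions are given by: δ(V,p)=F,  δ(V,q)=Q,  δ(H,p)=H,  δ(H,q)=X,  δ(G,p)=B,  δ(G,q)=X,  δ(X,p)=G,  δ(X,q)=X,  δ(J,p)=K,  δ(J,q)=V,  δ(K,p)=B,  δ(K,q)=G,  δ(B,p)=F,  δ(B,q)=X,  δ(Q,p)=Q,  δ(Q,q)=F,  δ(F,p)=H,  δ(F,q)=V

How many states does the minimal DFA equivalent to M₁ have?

First remove the unreachable states {J,K}; 7 states remain.
Start with accepting vs non-accepting: {B,F,H,Q,X} | {G,V}.
Refine {B,F,H,Q,X} on symbol p: members go to different blocks, giving {B,F,H,Q} and {X}.
On input q, block {B,F,H,Q} splits into {B,H} and {Q} and {F}.
Split {B,H} by δ(·,p) → {B} and {H}.
Split {G,V} by δ(·,p) → {V} and {G}.
Stable partition: {B} | {V} | {X} | {Q} | {F} | {H} | {G} — 7 equivalence classes.

7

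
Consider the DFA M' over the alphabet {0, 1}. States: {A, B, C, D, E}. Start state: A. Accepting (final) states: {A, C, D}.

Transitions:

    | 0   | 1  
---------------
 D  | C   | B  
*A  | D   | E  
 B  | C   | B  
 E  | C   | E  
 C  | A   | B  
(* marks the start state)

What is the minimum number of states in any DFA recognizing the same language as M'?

2

All states are reachable from the start state.
Initial partition by acceptance: {A,C,D} | {B,E}.
No further refinement is possible. Final partition (2 blocks): {A,C,D} | {B,E}.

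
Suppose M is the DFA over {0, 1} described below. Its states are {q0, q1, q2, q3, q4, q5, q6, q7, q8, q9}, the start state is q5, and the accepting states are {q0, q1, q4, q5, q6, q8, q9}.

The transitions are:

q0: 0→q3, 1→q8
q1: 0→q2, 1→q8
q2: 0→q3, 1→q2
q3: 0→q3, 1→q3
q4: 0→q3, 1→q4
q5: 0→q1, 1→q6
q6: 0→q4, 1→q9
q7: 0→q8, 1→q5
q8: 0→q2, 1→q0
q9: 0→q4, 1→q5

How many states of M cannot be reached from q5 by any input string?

BFS from q5 reaches {q0, q1, q2, q3, q4, q5, q6, q8, q9}; the 1 state(s) q7 are never visited.

1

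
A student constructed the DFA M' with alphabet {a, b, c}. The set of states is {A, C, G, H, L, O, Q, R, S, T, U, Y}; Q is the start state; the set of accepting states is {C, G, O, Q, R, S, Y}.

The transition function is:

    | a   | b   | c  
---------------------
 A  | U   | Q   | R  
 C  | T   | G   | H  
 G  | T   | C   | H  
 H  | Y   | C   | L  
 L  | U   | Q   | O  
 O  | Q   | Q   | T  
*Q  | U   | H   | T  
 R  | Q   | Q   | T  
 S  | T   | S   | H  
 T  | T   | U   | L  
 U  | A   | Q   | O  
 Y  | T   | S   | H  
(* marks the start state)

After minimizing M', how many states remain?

6

Every state is reachable, so we keep all 12.
Initial partition by acceptance: {C,G,O,Q,R,S,Y} | {A,H,L,T,U}.
On input a, block {C,G,O,Q,R,S,Y} splits into {C,G,Q,S,Y} and {O,R}.
On input b, block {C,G,Q,S,Y} splits into {C,G,S,Y} and {Q}.
Refine {A,H,L,T,U} on symbol a: members go to different blocks, giving {A,L,T,U} and {H}.
Split {A,L,T,U} by δ(·,b) → {A,L,U} and {T}.
The partition is now stable with 6 blocks: {C,G,S,Y} | {A,L,U} | {O,R} | {Q} | {H} | {T}.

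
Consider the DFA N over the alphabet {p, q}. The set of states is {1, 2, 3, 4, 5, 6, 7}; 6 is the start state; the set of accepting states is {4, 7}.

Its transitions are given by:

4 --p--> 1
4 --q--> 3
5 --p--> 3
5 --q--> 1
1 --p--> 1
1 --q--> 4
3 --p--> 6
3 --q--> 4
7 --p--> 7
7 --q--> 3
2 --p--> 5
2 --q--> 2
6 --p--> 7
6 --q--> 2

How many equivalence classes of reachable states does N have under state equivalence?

P0 = {4,7} | {1,2,3,5,6}.
On input p, block {4,7} splits into {4} and {7}.
Split {1,2,3,5,6} by δ(·,p) → {1,2,3,5} and {6}.
Split {1,2,3,5} by δ(·,p) → {1,2,5} and {3}.
On input p, block {1,2,5} splits into {1,2} and {5}.
On input p, block {1,2} splits into {1} and {2}.
The partition is now stable with 7 blocks: {4} | {1} | {7} | {6} | {3} | {5} | {2}.

7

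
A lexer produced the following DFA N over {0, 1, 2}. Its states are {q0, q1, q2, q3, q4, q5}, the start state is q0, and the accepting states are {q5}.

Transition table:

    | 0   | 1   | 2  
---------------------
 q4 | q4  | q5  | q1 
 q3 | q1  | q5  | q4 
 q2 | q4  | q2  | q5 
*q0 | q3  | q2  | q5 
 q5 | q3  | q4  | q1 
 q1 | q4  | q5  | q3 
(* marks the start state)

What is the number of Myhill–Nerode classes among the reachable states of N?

3

Every state is reachable, so we keep all 6.
Start with accepting vs non-accepting: {q5} | {q0,q1,q2,q3,q4}.
On input 1, block {q0,q1,q2,q3,q4} splits into {q1,q3,q4} and {q0,q2}.
Stable partition: {q5} | {q1,q3,q4} | {q0,q2} — 3 equivalence classes.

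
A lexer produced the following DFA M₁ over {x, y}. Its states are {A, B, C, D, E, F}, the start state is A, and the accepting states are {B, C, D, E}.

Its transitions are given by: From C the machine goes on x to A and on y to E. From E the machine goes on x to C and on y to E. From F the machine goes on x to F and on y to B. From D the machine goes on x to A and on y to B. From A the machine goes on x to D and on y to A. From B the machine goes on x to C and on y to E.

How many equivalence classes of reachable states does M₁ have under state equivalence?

3

Reachable states from the start: {A,B,C,D,E}. Unreachable: {F} — drop them.
Start with accepting vs non-accepting: {B,C,D,E} | {A}.
Refine {B,C,D,E} on symbol x: members go to different blocks, giving {B,E} and {C,D}.
The partition is now stable with 3 blocks: {B,E} | {A} | {C,D}.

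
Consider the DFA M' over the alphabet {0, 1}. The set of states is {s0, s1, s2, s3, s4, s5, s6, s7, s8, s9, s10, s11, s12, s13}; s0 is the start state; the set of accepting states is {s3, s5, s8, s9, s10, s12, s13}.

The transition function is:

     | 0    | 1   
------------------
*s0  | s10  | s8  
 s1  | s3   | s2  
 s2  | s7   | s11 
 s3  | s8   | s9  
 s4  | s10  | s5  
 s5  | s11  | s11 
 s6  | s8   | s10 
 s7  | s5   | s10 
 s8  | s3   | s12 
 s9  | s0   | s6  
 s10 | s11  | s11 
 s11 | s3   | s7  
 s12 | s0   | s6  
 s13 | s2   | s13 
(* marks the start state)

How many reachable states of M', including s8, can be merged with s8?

First remove the unreachable states {s1,s2,s4,s13}; 10 states remain.
Start with accepting vs non-accepting: {s3,s5,s8,s9,s10,s12} | {s0,s6,s7,s11}.
On input 0, block {s3,s5,s8,s9,s10,s12} splits into {s5,s9,s10,s12} and {s3,s8}.
Split {s0,s6,s7,s11} by δ(·,0) → {s0,s7} and {s6,s11}.
Split {s5,s9,s10,s12} by δ(·,0) → {s5,s10} and {s9,s12}.
Split {s0,s7} by δ(·,1) → {s0} and {s7}.
Split {s6,s11} by δ(·,1) → {s6} and {s11}.
Stable partition: {s5,s10} | {s0} | {s3,s8} | {s6} | {s9,s12} | {s7} | {s11} — 7 equivalence classes.
The equivalence class containing s8 is {s3,s8}, of size 2.

2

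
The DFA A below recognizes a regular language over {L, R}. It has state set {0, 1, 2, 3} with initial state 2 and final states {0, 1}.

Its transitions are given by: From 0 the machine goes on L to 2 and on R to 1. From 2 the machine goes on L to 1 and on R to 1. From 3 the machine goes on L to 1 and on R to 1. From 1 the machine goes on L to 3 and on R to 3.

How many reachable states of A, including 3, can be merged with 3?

2

States {0} cannot be reached from the start state, so discard them.
Start with accepting vs non-accepting: {1} | {2,3}.
No further refinement is possible. Final partition (2 blocks): {1} | {2,3}.
The equivalence class containing 3 is {2,3}, of size 2.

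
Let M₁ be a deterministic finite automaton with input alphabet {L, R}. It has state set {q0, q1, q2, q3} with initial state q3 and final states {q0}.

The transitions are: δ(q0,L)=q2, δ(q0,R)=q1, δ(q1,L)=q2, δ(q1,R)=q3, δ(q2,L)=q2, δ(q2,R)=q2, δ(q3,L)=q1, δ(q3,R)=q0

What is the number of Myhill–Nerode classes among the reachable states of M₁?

4

Start with accepting vs non-accepting: {q0} | {q1,q2,q3}.
On input R, block {q1,q2,q3} splits into {q1,q2} and {q3}.
On input R, block {q1,q2} splits into {q1} and {q2}.
The partition is now stable with 4 blocks: {q0} | {q1} | {q3} | {q2}.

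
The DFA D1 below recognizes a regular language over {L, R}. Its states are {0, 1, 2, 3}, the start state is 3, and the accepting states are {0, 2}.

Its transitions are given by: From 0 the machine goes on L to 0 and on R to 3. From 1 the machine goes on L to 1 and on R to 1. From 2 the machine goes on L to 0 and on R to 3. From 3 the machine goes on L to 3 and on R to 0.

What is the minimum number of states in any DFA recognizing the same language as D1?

States {1,2} cannot be reached from the start state, so discard them.
Initial partition by acceptance: {0} | {3}.
The partition is now stable with 2 blocks: {0} | {3}.

2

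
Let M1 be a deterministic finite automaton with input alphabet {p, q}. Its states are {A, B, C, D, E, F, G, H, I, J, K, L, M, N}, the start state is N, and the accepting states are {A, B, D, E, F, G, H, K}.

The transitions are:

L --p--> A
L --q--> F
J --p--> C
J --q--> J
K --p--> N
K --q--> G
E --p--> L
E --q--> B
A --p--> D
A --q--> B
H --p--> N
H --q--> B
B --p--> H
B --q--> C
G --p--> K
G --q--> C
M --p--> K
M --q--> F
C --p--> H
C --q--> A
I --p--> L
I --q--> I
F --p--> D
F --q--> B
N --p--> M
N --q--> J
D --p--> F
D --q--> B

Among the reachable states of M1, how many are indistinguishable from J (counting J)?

States {E,I,L} cannot be reached from the start state, so discard them.
Initial partition by acceptance: {A,B,D,F,G,H,K} | {C,J,M,N}.
Split {A,B,D,F,G,H,K} by δ(·,p) → {A,B,D,F,G} and {H,K}.
Refine {A,B,D,F,G} on symbol p: members go to different blocks, giving {A,D,F} and {B,G}.
Refine {C,J,M,N} on symbol p: members go to different blocks, giving {C,M} and {J,N}.
No further refinement is possible. Final partition (5 blocks): {A,D,F} | {C,M} | {H,K} | {B,G} | {J,N}.
State J belongs to the block {J,N}, which has 2 states.

2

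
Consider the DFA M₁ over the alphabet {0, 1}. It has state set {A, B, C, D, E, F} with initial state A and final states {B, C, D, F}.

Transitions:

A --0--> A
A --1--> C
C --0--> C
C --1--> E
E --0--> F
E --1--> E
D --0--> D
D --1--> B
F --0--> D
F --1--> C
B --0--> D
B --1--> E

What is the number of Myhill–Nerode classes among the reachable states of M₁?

P0 = {B,C,D,F} | {A,E}.
On input 1, block {B,C,D,F} splits into {B,C} and {D,F}.
Refine {B,C} on symbol 0: members go to different blocks, giving {B} and {C}.
Refine {A,E} on symbol 0: members go to different blocks, giving {A} and {E}.
Refine {D,F} on symbol 1: members go to different blocks, giving {D} and {F}.
Stable partition: {B} | {A} | {D} | {C} | {E} | {F} — 6 equivalence classes.

6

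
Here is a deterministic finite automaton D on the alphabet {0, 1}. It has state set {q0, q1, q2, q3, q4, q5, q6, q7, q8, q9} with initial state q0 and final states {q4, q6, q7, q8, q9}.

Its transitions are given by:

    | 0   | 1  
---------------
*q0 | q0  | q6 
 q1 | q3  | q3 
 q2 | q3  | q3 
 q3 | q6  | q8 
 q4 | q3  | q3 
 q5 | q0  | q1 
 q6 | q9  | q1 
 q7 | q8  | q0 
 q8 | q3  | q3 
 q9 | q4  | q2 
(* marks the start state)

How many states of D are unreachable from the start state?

2

No path from q0 leads to q5, q7; the other 8 states are all reachable.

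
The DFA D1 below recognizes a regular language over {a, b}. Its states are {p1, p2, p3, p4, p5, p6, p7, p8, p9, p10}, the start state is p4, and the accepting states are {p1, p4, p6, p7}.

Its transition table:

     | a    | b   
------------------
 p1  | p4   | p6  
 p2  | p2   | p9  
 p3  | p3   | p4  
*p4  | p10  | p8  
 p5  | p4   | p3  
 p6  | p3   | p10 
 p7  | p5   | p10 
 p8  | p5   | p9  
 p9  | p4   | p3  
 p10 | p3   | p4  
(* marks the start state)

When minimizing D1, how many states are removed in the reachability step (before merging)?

Starting at p4 and following transitions, the reachable set is {p3, p4, p5, p8, p9, p10}. That leaves p1, p2, p6, p7 unreachable — 4 in total.

4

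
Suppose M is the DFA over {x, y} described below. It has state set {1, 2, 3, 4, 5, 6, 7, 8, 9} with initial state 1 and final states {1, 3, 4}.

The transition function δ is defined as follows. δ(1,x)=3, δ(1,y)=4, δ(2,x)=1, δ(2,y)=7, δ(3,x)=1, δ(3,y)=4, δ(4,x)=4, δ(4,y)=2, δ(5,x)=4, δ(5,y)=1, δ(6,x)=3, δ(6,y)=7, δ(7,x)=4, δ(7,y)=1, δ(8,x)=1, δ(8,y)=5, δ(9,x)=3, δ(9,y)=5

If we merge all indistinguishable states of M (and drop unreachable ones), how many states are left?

4

States {5,6,8,9} cannot be reached from the start state, so discard them.
Initial partition by acceptance: {1,3,4} | {2,7}.
Split {1,3,4} by δ(·,y) → {1,3} and {4}.
Refine {2,7} on symbol x: members go to different blocks, giving {2} and {7}.
No further refinement is possible. Final partition (4 blocks): {1,3} | {2} | {4} | {7}.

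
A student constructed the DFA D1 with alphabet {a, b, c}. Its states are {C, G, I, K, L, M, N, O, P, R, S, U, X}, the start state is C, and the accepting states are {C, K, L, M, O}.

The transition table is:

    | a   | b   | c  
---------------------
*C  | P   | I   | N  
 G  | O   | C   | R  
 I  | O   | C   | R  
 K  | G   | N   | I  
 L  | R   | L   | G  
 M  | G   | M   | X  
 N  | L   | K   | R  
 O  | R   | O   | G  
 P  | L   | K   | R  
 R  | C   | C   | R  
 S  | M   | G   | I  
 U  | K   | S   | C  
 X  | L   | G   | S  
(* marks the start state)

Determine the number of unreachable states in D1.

4

No path from C leads to M, S, U, X; the other 9 states are all reachable.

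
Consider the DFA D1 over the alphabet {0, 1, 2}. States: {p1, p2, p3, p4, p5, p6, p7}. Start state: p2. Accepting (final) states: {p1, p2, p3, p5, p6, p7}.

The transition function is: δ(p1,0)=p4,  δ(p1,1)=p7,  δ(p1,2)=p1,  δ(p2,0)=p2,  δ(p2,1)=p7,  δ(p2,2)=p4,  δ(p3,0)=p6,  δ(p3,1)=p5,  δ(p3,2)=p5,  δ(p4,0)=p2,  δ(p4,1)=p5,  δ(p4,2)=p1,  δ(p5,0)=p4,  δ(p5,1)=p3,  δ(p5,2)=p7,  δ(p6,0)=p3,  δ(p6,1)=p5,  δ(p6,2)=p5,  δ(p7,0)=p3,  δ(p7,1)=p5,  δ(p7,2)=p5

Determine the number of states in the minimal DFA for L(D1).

5

All states are reachable from the start state.
P0 = {p1,p2,p3,p5,p6,p7} | {p4}.
Refine {p1,p2,p3,p5,p6,p7} on symbol 0: members go to different blocks, giving {p2,p3,p6,p7} and {p1,p5}.
Split {p2,p3,p6,p7} by δ(·,1) → {p3,p6,p7} and {p2}.
Split {p1,p5} by δ(·,2) → {p1} and {p5}.
Stable partition: {p3,p6,p7} | {p4} | {p1} | {p2} | {p5} — 5 equivalence classes.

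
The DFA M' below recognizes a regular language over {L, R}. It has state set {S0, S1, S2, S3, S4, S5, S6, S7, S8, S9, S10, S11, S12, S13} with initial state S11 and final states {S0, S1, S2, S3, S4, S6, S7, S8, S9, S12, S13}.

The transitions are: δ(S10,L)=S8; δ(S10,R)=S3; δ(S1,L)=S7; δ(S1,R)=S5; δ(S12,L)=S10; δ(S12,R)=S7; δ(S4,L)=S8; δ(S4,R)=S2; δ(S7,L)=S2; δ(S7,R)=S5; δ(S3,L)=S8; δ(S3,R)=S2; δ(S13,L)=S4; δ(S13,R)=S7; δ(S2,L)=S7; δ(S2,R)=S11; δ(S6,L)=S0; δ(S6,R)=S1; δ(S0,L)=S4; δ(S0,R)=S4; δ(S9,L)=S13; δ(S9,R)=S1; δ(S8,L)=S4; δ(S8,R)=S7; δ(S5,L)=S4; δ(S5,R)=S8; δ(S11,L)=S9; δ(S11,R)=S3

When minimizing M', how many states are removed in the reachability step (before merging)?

Starting at S11 and following transitions, the reachable set is {S1, S2, S3, S4, S5, S7, S8, S9, S11, S13}. That leaves S0, S6, S10, S12 unreachable — 4 in total.

4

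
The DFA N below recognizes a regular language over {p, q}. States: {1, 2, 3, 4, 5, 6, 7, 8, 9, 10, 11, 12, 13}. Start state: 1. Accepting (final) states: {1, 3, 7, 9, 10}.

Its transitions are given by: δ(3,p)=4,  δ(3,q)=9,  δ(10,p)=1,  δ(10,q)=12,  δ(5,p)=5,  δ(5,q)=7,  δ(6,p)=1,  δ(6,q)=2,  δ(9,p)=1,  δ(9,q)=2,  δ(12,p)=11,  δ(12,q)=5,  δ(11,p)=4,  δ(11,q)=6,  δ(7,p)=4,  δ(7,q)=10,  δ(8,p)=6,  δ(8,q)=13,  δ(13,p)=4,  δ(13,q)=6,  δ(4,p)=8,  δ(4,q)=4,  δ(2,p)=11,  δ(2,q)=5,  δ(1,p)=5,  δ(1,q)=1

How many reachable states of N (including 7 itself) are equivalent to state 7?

1

States {3,9} cannot be reached from the start state, so discard them.
Start with accepting vs non-accepting: {1,7,10} | {2,4,5,6,8,11,12,13}.
On input p, block {1,7,10} splits into {1,7} and {10}.
Split {1,7} by δ(·,q) → {1} and {7}.
On input p, block {2,4,5,6,8,11,12,13} splits into {2,4,5,8,11,12,13} and {6}.
Split {2,4,5,8,11,12,13} by δ(·,p) → {2,4,5,11,12,13} and {8}.
On input p, block {2,4,5,11,12,13} splits into {2,5,11,12,13} and {4}.
Refine {2,5,11,12,13} on symbol p: members go to different blocks, giving {2,5,12} and {11,13}.
Split {2,5,12} by δ(·,p) → {2,12} and {5}.
The partition is now stable with 9 blocks: {1} | {2,12} | {10} | {7} | {6} | {8} | {4} | {11,13} | {5}.
State 7 belongs to the block {7}, which has 1 states.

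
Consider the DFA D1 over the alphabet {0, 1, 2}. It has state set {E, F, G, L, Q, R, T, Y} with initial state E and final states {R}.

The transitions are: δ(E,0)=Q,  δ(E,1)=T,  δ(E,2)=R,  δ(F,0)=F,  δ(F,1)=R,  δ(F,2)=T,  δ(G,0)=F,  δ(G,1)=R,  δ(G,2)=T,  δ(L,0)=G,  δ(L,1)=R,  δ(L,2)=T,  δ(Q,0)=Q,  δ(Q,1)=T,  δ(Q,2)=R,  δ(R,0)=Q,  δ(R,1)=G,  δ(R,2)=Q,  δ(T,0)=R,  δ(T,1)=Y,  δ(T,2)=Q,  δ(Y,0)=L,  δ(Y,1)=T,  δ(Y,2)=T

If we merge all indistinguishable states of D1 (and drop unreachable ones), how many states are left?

Initial partition by acceptance: {R} | {E,F,G,L,Q,T,Y}.
On input 0, block {E,F,G,L,Q,T,Y} splits into {E,F,G,L,Q,Y} and {T}.
Split {E,F,G,L,Q,Y} by δ(·,1) → {E,Q,Y} and {F,G,L}.
Split {E,Q,Y} by δ(·,0) → {E,Q} and {Y}.
The partition is now stable with 5 blocks: {R} | {E,Q} | {T} | {F,G,L} | {Y}.

5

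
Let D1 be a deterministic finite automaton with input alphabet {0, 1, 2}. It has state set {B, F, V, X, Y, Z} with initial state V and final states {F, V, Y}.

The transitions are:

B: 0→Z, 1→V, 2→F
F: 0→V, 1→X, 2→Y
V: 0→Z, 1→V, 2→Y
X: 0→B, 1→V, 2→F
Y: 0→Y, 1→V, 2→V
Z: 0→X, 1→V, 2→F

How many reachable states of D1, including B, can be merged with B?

3

P0 = {F,V,Y} | {B,X,Z}.
On input 0, block {F,V,Y} splits into {F,Y} and {V}.
On input 0, block {F,Y} splits into {F} and {Y}.
Stable partition: {F} | {B,X,Z} | {V} | {Y} — 4 equivalence classes.
State B belongs to the block {B,X,Z}, which has 3 states.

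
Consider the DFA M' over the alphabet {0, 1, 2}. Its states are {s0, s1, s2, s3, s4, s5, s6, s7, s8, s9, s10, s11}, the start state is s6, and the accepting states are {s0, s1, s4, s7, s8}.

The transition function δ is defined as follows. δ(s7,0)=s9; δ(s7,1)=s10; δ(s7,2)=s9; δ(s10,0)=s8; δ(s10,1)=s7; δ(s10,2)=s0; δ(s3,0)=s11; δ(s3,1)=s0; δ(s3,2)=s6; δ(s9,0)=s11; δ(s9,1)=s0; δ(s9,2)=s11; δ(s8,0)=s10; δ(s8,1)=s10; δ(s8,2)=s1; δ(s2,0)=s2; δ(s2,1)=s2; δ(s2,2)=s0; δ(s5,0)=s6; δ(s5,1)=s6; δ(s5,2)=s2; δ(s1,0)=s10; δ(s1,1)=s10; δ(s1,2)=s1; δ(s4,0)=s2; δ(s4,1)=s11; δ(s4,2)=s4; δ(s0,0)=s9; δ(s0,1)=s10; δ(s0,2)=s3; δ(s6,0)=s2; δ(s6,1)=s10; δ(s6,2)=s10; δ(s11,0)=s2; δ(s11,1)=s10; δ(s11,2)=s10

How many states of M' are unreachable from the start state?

2

No path from s6 leads to s4, s5; the other 10 states are all reachable.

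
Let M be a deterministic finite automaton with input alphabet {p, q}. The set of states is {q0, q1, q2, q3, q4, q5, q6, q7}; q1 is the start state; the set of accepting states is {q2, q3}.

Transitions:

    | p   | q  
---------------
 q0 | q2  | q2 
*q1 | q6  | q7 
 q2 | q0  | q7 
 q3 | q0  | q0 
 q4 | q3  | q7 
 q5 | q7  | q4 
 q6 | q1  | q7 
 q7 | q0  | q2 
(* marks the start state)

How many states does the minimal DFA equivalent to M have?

4

States {q3,q4,q5} cannot be reached from the start state, so discard them.
Start with accepting vs non-accepting: {q2} | {q0,q1,q6,q7}.
Refine {q0,q1,q6,q7} on symbol p: members go to different blocks, giving {q1,q6,q7} and {q0}.
Split {q1,q6,q7} by δ(·,p) → {q1,q6} and {q7}.
The partition is now stable with 4 blocks: {q2} | {q1,q6} | {q0} | {q7}.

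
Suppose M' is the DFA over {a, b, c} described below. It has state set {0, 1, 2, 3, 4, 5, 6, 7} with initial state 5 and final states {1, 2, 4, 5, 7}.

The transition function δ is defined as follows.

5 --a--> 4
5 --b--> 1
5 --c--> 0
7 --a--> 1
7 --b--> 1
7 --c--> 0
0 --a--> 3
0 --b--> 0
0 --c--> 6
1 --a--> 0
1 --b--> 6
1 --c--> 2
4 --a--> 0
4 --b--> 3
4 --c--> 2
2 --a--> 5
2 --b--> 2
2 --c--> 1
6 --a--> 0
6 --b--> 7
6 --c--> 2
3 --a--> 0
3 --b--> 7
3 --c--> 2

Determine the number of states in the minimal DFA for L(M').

All states are reachable from the start state.
P0 = {1,2,4,5,7} | {0,3,6}.
Split {1,2,4,5,7} by δ(·,a) → {2,5,7} and {1,4}.
On input a, block {2,5,7} splits into {5,7} and {2}.
Split {0,3,6} by δ(·,b) → {3,6} and {0}.
The partition is now stable with 5 blocks: {5,7} | {3,6} | {1,4} | {2} | {0}.

5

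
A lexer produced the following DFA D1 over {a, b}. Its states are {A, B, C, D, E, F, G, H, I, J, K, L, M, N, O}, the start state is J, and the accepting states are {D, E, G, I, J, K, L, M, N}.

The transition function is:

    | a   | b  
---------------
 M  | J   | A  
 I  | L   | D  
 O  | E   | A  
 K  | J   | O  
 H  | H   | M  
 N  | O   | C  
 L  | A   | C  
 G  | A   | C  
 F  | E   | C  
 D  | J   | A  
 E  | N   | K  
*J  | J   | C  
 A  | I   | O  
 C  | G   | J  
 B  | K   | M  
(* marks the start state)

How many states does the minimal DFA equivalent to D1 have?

Reachable states from the start: {A,C,D,E,G,I,J,K,L,N,O}. Unreachable: {B,F,H,M} — drop them.
P0 = {D,E,G,I,J,K,L,N} | {A,C,O}.
On input a, block {D,E,G,I,J,K,L,N} splits into {D,E,I,J,K} and {G,L,N}.
On input a, block {D,E,I,J,K} splits into {D,J,K} and {E,I}.
On input a, block {A,C,O} splits into {A,O} and {C}.
Split {D,J,K} by δ(·,b) → {D,K} and {J}.
Stable partition: {D,K} | {A,O} | {G,L,N} | {E,I} | {C} | {J} — 6 equivalence classes.

6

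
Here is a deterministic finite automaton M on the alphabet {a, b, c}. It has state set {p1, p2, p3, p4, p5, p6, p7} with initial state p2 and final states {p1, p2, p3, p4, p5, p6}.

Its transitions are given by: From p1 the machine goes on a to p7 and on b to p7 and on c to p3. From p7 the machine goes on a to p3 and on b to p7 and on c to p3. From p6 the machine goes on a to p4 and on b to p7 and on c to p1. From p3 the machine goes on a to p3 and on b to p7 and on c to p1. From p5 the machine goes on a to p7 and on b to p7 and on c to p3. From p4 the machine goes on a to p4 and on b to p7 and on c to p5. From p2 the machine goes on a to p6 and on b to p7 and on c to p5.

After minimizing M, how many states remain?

P0 = {p1,p2,p3,p4,p5,p6} | {p7}.
Split {p1,p2,p3,p4,p5,p6} by δ(·,a) → {p2,p3,p4,p6} and {p1,p5}.
No further refinement is possible. Final partition (3 blocks): {p2,p3,p4,p6} | {p7} | {p1,p5}.

3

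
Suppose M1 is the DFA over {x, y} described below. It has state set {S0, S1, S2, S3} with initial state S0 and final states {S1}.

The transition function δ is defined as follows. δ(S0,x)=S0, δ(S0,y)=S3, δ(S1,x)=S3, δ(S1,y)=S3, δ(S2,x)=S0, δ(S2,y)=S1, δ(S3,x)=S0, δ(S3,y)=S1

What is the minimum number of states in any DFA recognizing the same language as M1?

States {S2} cannot be reached from the start state, so discard them.
Start with accepting vs non-accepting: {S1} | {S0,S3}.
Refine {S0,S3} on symbol y: members go to different blocks, giving {S0} and {S3}.
No further refinement is possible. Final partition (3 blocks): {S1} | {S0} | {S3}.

3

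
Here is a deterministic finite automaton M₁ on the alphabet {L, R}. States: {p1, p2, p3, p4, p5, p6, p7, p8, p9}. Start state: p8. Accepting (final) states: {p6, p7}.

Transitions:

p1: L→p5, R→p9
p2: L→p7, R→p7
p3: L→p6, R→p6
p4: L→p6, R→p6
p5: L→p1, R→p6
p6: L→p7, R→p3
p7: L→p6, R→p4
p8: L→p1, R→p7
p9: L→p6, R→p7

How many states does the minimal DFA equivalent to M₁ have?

Reachable states from the start: {p1,p3,p4,p5,p6,p7,p8,p9}. Unreachable: {p2} — drop them.
P0 = {p6,p7} | {p1,p3,p4,p5,p8,p9}.
Split {p1,p3,p4,p5,p8,p9} by δ(·,L) → {p1,p5,p8} and {p3,p4,p9}.
Split {p1,p5,p8} by δ(·,R) → {p5,p8} and {p1}.
The partition is now stable with 4 blocks: {p6,p7} | {p5,p8} | {p3,p4,p9} | {p1}.

4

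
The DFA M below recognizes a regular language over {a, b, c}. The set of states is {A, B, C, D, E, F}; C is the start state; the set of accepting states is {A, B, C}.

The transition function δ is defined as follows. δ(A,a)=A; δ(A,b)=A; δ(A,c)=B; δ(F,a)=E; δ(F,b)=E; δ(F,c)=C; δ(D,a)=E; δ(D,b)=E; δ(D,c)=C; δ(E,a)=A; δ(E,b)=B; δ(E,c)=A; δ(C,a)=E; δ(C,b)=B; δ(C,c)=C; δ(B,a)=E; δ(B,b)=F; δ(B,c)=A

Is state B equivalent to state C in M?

No

States {D} cannot be reached from the start state, so discard them.
Initial partition by acceptance: {A,B,C} | {E,F}.
On input a, block {A,B,C} splits into {B,C} and {A}.
On input b, block {B,C} splits into {B} and {C}.
On input a, block {E,F} splits into {E} and {F}.
No further refinement is possible. Final partition (5 blocks): {B} | {E} | {A} | {C} | {F}.
B and C end up in different blocks, so they are distinguishable. For instance, the string 'b' is accepted from only C.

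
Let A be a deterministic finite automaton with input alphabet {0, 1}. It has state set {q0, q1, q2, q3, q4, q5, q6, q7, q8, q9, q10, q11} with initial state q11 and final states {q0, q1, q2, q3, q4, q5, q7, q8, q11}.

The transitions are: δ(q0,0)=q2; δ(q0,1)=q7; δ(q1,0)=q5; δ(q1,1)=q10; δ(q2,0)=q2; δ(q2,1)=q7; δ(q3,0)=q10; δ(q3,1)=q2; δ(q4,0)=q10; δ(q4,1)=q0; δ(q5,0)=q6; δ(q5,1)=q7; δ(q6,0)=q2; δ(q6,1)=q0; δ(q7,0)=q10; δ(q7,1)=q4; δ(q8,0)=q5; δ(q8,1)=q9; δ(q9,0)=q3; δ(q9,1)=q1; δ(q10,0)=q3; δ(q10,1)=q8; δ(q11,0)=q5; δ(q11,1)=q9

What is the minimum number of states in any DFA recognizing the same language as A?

7

All states are reachable from the start state.
Start with accepting vs non-accepting: {q0,q1,q2,q3,q4,q5,q7,q8,q11} | {q6,q9,q10}.
On input 0, block {q0,q1,q2,q3,q4,q5,q7,q8,q11} splits into {q0,q1,q2,q8,q11} and {q3,q4,q5,q7}.
On input 0, block {q0,q1,q2,q8,q11} splits into {q1,q8,q11} and {q0,q2}.
Refine {q6,q9,q10} on symbol 0: members go to different blocks, giving {q9,q10} and {q6}.
Split {q3,q4,q5,q7} by δ(·,0) → {q3,q4,q7} and {q5}.
On input 1, block {q3,q4,q7} splits into {q3,q4} and {q7}.
Stable partition: {q1,q8,q11} | {q9,q10} | {q3,q4} | {q0,q2} | {q6} | {q5} | {q7} — 7 equivalence classes.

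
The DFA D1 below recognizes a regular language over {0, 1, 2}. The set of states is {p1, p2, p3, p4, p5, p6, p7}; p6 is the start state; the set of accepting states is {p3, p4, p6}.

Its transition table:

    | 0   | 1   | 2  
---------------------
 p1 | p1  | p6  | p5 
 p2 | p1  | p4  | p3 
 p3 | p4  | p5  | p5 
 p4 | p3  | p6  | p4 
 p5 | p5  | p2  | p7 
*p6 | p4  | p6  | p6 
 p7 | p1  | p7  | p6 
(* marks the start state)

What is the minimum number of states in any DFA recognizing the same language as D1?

7

Every state is reachable, so we keep all 7.
P0 = {p3,p4,p6} | {p1,p2,p5,p7}.
Refine {p3,p4,p6} on symbol 1: members go to different blocks, giving {p4,p6} and {p3}.
Split {p4,p6} by δ(·,0) → {p4} and {p6}.
Split {p1,p2,p5,p7} by δ(·,1) → {p5,p7} and {p1} and {p2}.
Refine {p5,p7} on symbol 0: members go to different blocks, giving {p5} and {p7}.
The partition is now stable with 7 blocks: {p4} | {p5} | {p3} | {p6} | {p1} | {p2} | {p7}.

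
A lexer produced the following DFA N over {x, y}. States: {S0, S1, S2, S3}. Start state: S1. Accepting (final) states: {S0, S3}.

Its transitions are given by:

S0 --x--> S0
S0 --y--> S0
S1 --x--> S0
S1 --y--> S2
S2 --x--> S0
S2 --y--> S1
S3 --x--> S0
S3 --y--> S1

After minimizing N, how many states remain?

2

Reachable states from the start: {S0,S1,S2}. Unreachable: {S3} — drop them.
Initial partition by acceptance: {S0} | {S1,S2}.
The partition is now stable with 2 blocks: {S0} | {S1,S2}.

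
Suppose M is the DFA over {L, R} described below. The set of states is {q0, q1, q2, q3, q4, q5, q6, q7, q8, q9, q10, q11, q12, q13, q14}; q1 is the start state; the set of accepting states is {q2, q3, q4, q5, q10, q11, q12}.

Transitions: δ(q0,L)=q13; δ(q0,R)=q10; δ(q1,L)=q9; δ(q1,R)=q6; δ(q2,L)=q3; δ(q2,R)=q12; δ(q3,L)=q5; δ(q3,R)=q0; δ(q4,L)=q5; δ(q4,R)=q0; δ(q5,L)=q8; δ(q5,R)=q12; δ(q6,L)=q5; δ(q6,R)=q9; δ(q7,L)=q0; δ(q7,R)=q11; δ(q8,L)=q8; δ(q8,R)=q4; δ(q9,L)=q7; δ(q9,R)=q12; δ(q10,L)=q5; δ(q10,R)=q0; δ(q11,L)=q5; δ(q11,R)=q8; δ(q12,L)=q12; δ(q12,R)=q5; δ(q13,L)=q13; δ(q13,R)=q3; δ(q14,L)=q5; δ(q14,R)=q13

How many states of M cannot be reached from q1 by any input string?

2

BFS from q1 reaches {q0, q1, q3, q4, q5, q6, q7, q8, q9, q10, q11, q12, q13}; the 2 state(s) q2, q14 are never visited.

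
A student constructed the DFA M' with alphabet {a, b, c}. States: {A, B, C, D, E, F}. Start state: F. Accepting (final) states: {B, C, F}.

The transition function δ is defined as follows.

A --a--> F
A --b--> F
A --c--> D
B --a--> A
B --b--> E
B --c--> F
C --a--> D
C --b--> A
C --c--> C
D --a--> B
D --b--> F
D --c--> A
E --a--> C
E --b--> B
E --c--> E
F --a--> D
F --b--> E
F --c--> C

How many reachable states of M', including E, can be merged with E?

Start with accepting vs non-accepting: {B,C,F} | {A,D,E}.
The partition is now stable with 2 blocks: {B,C,F} | {A,D,E}.
State E belongs to the block {A,D,E}, which has 3 states.

3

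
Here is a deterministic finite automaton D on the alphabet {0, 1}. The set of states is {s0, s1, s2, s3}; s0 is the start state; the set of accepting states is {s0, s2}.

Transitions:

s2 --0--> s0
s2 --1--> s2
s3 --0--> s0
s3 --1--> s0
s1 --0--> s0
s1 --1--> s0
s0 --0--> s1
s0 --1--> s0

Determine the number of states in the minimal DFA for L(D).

2

First remove the unreachable states {s2,s3}; 2 states remain.
Initial partition by acceptance: {s0} | {s1}.
The partition is now stable with 2 blocks: {s0} | {s1}.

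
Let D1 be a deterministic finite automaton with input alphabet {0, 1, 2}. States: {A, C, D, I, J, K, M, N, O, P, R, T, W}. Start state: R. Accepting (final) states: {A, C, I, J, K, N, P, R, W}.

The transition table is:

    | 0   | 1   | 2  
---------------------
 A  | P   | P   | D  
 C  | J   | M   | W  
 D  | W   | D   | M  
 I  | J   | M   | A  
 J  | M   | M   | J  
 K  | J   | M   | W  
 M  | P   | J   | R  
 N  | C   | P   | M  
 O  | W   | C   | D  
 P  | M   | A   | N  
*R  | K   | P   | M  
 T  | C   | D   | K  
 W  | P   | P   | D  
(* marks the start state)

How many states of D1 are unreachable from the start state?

3

Starting at R and following transitions, the reachable set is {A, C, D, J, K, M, N, P, R, W}. That leaves I, O, T unreachable — 3 in total.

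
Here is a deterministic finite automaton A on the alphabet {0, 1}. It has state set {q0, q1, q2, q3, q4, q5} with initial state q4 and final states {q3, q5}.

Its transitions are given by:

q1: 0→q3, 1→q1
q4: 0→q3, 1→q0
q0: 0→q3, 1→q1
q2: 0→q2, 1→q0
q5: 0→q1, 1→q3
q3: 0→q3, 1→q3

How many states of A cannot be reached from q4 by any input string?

Starting at q4 and following transitions, the reachable set is {q0, q1, q3, q4}. That leaves q2, q5 unreachable — 2 in total.

2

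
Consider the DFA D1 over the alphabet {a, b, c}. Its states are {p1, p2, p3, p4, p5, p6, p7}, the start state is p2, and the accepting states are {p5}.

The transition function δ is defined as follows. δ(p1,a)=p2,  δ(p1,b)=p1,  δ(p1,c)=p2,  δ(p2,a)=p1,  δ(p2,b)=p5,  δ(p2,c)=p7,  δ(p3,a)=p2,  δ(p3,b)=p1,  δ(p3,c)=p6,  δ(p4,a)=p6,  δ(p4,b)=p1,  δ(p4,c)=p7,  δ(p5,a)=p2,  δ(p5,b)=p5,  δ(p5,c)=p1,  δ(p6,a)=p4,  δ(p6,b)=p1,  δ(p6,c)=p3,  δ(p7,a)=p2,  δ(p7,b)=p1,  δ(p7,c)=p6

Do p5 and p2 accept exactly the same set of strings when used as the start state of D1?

No

Start with accepting vs non-accepting: {p5} | {p1,p2,p3,p4,p6,p7}.
Refine {p1,p2,p3,p4,p6,p7} on symbol b: members go to different blocks, giving {p1,p3,p4,p6,p7} and {p2}.
On input a, block {p1,p3,p4,p6,p7} splits into {p1,p3,p7} and {p4,p6}.
Split {p1,p3,p7} by δ(·,c) → {p3,p7} and {p1}.
Stable partition: {p5} | {p3,p7} | {p2} | {p4,p6} | {p1} — 5 equivalence classes.
p5 and p2 end up in different blocks, so they are distinguishable. For instance, the string 'ε' is accepted from only p5.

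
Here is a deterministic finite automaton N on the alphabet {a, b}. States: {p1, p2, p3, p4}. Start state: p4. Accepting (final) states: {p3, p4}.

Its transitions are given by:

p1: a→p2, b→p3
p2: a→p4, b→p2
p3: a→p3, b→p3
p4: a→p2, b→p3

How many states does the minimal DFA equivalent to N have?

3

First remove the unreachable states {p1}; 3 states remain.
Initial partition by acceptance: {p3,p4} | {p2}.
Split {p3,p4} by δ(·,a) → {p3} and {p4}.
The partition is now stable with 3 blocks: {p3} | {p2} | {p4}.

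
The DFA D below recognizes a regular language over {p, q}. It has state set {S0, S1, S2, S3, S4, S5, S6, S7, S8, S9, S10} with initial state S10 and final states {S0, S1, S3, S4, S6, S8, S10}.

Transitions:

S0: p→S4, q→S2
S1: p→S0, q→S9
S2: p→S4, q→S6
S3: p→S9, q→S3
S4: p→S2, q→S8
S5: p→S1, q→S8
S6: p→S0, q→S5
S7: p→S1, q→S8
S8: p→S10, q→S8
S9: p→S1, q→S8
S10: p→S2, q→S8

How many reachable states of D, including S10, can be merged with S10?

2

First remove the unreachable states {S3,S7}; 9 states remain.
Start with accepting vs non-accepting: {S0,S1,S4,S6,S8,S10} | {S2,S5,S9}.
Refine {S0,S1,S4,S6,S8,S10} on symbol p: members go to different blocks, giving {S0,S1,S6,S8} and {S4,S10}.
Refine {S0,S1,S6,S8} on symbol p: members go to different blocks, giving {S0,S8} and {S1,S6}.
Refine {S0,S8} on symbol q: members go to different blocks, giving {S0} and {S8}.
On input p, block {S2,S5,S9} splits into {S5,S9} and {S2}.
Stable partition: {S0} | {S5,S9} | {S4,S10} | {S1,S6} | {S8} | {S2} — 6 equivalence classes.
The equivalence class containing S10 is {S4,S10}, of size 2.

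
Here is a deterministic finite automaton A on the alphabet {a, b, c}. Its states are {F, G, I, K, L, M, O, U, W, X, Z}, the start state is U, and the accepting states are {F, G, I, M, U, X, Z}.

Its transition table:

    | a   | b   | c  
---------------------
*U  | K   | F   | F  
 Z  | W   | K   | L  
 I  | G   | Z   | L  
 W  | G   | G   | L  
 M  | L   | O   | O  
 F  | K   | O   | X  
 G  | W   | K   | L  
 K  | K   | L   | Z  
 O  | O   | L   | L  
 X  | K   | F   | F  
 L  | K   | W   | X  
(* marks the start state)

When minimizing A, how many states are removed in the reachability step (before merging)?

2

No path from U leads to I, M; the other 9 states are all reachable.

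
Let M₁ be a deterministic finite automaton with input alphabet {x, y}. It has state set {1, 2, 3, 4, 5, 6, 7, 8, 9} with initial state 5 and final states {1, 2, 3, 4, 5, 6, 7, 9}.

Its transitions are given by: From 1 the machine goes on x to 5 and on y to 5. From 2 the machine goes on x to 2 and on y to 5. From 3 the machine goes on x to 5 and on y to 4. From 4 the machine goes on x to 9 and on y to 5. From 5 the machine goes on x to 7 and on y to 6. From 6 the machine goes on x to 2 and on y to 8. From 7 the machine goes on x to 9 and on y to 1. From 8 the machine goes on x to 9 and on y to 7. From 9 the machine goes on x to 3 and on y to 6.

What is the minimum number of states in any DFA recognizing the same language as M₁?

Every state is reachable, so we keep all 9.
P0 = {1,2,3,4,5,6,7,9} | {8}.
Refine {1,2,3,4,5,6,7,9} on symbol y: members go to different blocks, giving {1,2,3,4,5,7,9} and {6}.
Refine {1,2,3,4,5,7,9} on symbol y: members go to different blocks, giving {1,2,3,4,7} and {5,9}.
On input x, block {1,2,3,4,7} splits into {1,3,4,7} and {2}.
On input y, block {1,3,4,7} splits into {1,4} and {3,7}.
No further refinement is possible. Final partition (6 blocks): {1,4} | {8} | {6} | {5,9} | {2} | {3,7}.

6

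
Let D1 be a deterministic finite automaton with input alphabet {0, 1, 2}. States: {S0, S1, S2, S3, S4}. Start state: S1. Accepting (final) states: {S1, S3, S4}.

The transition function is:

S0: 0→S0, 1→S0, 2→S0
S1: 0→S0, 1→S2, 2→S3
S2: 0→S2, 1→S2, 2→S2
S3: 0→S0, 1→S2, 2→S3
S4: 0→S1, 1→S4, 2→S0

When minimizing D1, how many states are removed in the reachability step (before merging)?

BFS from S1 reaches {S0, S1, S2, S3}; the 1 state(s) S4 are never visited.

1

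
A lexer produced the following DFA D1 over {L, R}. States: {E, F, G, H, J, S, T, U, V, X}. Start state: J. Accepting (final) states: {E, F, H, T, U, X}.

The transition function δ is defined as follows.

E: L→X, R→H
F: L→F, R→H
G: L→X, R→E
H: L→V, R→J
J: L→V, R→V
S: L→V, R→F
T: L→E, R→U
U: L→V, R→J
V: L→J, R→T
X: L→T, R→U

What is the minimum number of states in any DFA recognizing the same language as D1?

First remove the unreachable states {F,G,S}; 7 states remain.
P0 = {E,H,T,U,X} | {J,V}.
On input L, block {E,H,T,U,X} splits into {E,T,X} and {H,U}.
On input R, block {J,V} splits into {J} and {V}.
The partition is now stable with 4 blocks: {E,T,X} | {J} | {H,U} | {V}.

4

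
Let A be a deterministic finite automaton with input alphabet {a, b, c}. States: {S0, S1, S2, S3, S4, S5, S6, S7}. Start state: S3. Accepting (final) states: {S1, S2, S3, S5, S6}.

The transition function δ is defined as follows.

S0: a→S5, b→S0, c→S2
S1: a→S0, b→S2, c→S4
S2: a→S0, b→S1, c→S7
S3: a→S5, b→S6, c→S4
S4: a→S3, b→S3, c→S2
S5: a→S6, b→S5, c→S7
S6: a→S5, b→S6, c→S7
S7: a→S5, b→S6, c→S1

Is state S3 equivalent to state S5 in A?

Every state is reachable, so we keep all 8.
P0 = {S1,S2,S3,S5,S6} | {S0,S4,S7}.
Split {S1,S2,S3,S5,S6} by δ(·,a) → {S3,S5,S6} and {S1,S2}.
Split {S0,S4,S7} by δ(·,b) → {S4,S7} and {S0}.
The partition is now stable with 4 blocks: {S3,S5,S6} | {S4,S7} | {S1,S2} | {S0}.
S3 and S5 lie in the same block of the stable partition, so they are equivalent — no string distinguishes them.

Yes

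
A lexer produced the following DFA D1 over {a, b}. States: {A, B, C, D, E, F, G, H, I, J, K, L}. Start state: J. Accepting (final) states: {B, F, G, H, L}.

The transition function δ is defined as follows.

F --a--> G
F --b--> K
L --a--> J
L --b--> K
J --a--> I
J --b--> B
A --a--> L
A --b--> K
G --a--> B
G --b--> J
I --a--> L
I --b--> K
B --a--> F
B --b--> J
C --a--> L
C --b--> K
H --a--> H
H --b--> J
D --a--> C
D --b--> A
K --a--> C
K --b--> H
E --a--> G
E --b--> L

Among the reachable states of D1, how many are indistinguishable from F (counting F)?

First remove the unreachable states {A,D,E}; 9 states remain.
Start with accepting vs non-accepting: {B,F,G,H,L} | {C,I,J,K}.
Refine {B,F,G,H,L} on symbol a: members go to different blocks, giving {B,F,G,H} and {L}.
On input a, block {C,I,J,K} splits into {C,I} and {J,K}.
No further refinement is possible. Final partition (4 blocks): {B,F,G,H} | {C,I} | {L} | {J,K}.
State F belongs to the block {B,F,G,H}, which has 4 states.

4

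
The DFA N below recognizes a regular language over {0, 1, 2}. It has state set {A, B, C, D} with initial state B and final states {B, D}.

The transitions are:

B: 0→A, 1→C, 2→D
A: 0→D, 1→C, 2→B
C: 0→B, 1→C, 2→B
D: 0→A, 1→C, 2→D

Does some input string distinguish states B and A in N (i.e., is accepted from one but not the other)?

Every state is reachable, so we keep all 4.
Start with accepting vs non-accepting: {B,D} | {A,C}.
No further refinement is possible. Final partition (2 blocks): {B,D} | {A,C}.
B and A end up in different blocks, so they are distinguishable. For instance, the string 'ε' is accepted from only B.

Yes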